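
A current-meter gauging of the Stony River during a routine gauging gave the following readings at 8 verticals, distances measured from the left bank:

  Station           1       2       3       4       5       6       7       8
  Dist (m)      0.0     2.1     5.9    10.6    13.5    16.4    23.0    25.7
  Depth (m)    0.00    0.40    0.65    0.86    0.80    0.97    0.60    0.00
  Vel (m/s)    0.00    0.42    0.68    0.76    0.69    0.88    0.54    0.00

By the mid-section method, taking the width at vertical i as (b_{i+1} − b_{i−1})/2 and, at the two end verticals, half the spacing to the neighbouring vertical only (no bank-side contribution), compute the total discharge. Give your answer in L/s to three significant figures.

12000 L/s

w_2 = (5.9 − 0.0)/2 = 2.95 m; q_2 = 0.42 × 0.40 × 2.95 = 0.4956 m³/s
w_3 = (10.6 − 2.1)/2 = 4.25 m; q_3 = 0.68 × 0.65 × 4.25 = 1.879 m³/s
w_4 = (13.5 − 5.9)/2 = 3.8 m; q_4 = 0.76 × 0.86 × 3.8 = 2.484 m³/s
w_5 = (16.4 − 10.6)/2 = 2.9 m; q_5 = 0.69 × 0.80 × 2.9 = 1.601 m³/s
w_6 = (23.0 − 13.5)/2 = 4.75 m; q_6 = 0.88 × 0.97 × 4.75 = 4.055 m³/s
w_7 = (25.7 − 16.4)/2 = 4.65 m; q_7 = 0.54 × 0.60 × 4.65 = 1.507 m³/s
Stations 1, 8 contribute zero (depth or velocity is 0).
Q = Σ qᵢ = 12.02 m³/s
= 12.02 × 1000 = 12020 L/s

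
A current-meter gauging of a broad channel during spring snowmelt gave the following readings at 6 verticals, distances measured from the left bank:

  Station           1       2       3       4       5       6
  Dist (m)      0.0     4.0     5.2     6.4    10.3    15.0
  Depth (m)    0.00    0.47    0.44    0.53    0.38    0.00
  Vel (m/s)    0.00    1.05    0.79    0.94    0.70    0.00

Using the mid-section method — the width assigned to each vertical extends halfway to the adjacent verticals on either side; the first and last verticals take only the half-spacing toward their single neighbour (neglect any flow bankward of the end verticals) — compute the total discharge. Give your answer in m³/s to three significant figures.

4.11 m³/s

w_2 = (5.2 − 0.0)/2 = 2.6 m; q_2 = 1.05 × 0.47 × 2.6 = 1.283 m³/s
w_3 = (6.4 − 4.0)/2 = 1.2 m; q_3 = 0.79 × 0.44 × 1.2 = 0.4171 m³/s
w_4 = (10.3 − 5.2)/2 = 2.55 m; q_4 = 0.94 × 0.53 × 2.55 = 1.270 m³/s
w_5 = (15.0 − 6.4)/2 = 4.3 m; q_5 = 0.70 × 0.38 × 4.3 = 1.144 m³/s
Stations 1, 6 contribute zero (depth or velocity is 0).
Q = Σ qᵢ = 4.114 m³/s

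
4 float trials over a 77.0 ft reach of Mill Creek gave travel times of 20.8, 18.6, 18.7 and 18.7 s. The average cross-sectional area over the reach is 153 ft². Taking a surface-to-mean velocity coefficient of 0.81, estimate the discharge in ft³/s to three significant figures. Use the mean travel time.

497 ft³/s

t̄ = (20.8 + 18.6 + 18.7 + 18.7) / 4 = 19.2 s
v_surface = L / t̄ = 77.0 / 19.2 = 4.010 ft/s
v_mean = 0.81 × 4.010 = 3.248 ft/s
Q = A × v_mean = 153 × 3.248 = 497.0 ft³/s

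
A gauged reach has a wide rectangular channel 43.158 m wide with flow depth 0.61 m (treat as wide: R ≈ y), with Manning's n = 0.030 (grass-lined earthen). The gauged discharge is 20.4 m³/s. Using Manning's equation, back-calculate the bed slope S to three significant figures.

0.00104

A = b·y = 43.158 × 0.61 = 26.33 m²
Wide channel: R ≈ y = 0.61 m
S = (Q·n / (1·A·R^(2/3)))² = (20.4×0.030 / (1×26.33×0.7193))² = 0.001045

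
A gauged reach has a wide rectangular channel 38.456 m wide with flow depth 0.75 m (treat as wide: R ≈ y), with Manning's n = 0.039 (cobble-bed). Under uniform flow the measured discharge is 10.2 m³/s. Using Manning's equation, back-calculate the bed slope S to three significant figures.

A = b·y = 38.456 × 0.75 = 28.84 m²
Wide channel: R ≈ y = 0.75 m
S = (Q·n / (1·A·R^(2/3)))² = (10.2×0.039 / (1×28.84×0.8255))² = 0.0002792

0.000279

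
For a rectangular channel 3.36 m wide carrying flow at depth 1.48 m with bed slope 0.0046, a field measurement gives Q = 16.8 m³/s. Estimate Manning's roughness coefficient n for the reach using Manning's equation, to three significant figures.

A = b·y = 3.36 × 1.48 = 4.973 m²
P = b + 2y = 3.36 + 2×1.48 = 6.320 m
R = A/P = 4.973/6.320 = 0.7868 m
n = (1/Q)·A·R^(2/3)·S^(1/2) = (1/16.8) × 4.973 × 0.8523 × 0.06782 = 0.01711

0.0171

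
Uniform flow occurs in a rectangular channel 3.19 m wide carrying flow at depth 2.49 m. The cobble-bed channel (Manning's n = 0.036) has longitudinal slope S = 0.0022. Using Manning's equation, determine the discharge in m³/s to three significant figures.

10.2 m³/s

A = b·y = 3.19 × 2.49 = 7.943 m²
P = b + 2y = 3.19 + 2×2.49 = 8.170 m
R = A/P = 7.943/8.170 = 0.9722 m
Q = (1/n)·A·R^(2/3)·S^(1/2) = (1/0.036) × 7.943 × 0.9722^(2/3) × 0.0022^(1/2) = 10.16 m³/s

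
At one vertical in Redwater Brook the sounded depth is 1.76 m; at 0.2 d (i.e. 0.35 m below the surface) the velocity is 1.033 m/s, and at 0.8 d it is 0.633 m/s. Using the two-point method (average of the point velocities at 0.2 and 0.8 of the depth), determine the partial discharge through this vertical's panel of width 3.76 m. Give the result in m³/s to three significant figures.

5.51 m³/s

v̄ = (1.033 + 0.633) / 2 = 0.8330 m/s
q = v̄ × d × w = 0.8330 × 1.76 × 3.76 = 5.512 m³/s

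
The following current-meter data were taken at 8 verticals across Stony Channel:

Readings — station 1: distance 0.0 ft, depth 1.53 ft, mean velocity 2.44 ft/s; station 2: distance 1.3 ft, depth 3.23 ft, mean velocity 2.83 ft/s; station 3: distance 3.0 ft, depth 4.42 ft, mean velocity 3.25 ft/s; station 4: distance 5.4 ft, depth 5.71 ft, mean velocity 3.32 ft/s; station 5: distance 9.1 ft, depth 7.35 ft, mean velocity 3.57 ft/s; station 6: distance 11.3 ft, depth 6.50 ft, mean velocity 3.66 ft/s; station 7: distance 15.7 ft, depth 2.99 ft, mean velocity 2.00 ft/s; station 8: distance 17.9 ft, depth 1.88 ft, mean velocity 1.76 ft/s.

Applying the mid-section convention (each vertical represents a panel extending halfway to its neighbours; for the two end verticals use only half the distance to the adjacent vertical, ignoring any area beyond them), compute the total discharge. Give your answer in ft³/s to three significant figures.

283 ft³/s

w_1 = (1.3 − 0.0)/2 = 0.65 ft; q_1 = 2.44 × 1.53 × 0.65 = 2.427 ft³/s
w_2 = (3.0 − 0.0)/2 = 1.5 ft; q_2 = 2.83 × 3.23 × 1.5 = 13.71 ft³/s
w_3 = (5.4 − 1.3)/2 = 2.05 ft; q_3 = 3.25 × 4.42 × 2.05 = 29.45 ft³/s
w_4 = (9.1 − 3.0)/2 = 3.05 ft; q_4 = 3.32 × 5.71 × 3.05 = 57.82 ft³/s
w_5 = (11.3 − 5.4)/2 = 2.95 ft; q_5 = 3.57 × 7.35 × 2.95 = 77.41 ft³/s
w_6 = (15.7 − 9.1)/2 = 3.3 ft; q_6 = 3.66 × 6.50 × 3.3 = 78.51 ft³/s
w_7 = (17.9 − 11.3)/2 = 3.3 ft; q_7 = 2.00 × 2.99 × 3.3 = 19.73 ft³/s
w_8 = (17.9 − 15.7)/2 = 1.1 ft; q_8 = 1.76 × 1.88 × 1.1 = 3.640 ft³/s
Q = Σ qᵢ = 282.7 ft³/s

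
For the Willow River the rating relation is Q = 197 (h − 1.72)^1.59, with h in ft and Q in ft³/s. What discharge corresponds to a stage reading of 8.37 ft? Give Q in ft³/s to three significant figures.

Q = 197 × (8.37 − 1.72)^1.59 = 197 × 6.65^1.59 = 4006 ft³/s

4010 ft³/s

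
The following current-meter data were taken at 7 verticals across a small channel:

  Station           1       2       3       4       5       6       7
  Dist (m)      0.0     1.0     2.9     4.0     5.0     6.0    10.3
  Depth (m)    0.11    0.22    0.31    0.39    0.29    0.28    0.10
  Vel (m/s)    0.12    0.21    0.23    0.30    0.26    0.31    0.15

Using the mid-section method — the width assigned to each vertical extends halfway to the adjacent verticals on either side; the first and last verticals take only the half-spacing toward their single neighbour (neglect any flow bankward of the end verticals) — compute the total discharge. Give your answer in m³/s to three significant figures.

w_1 = (1.0 − 0.0)/2 = 0.5 m; q_1 = 0.12 × 0.11 × 0.5 = 0.006600 m³/s
w_2 = (2.9 − 0.0)/2 = 1.45 m; q_2 = 0.21 × 0.22 × 1.45 = 0.06699 m³/s
w_3 = (4.0 − 1.0)/2 = 1.5 m; q_3 = 0.23 × 0.31 × 1.5 = 0.1070 m³/s
w_4 = (5.0 − 2.9)/2 = 1.05 m; q_4 = 0.30 × 0.39 × 1.05 = 0.1229 m³/s
w_5 = (6.0 − 4.0)/2 = 1 m; q_5 = 0.26 × 0.29 × 1 = 0.07540 m³/s
w_6 = (10.3 − 5.0)/2 = 2.65 m; q_6 = 0.31 × 0.28 × 2.65 = 0.2300 m³/s
w_7 = (10.3 − 6.0)/2 = 2.15 m; q_7 = 0.15 × 0.10 × 2.15 = 0.03225 m³/s
Q = Σ qᵢ = 0.6411 m³/s

0.641 m³/s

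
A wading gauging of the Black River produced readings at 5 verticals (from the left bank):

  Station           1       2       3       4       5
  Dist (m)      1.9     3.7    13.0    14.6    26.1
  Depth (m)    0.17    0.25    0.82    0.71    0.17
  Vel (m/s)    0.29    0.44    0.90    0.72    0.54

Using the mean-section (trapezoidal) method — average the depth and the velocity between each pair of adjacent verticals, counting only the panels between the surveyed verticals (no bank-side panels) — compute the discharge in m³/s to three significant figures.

Panel 1-2: Δb = 1.8 m, d̄ = (0.17+0.25)/2 = 0.21, v̄ = (0.29+0.44)/2 = 0.365 → q = 1.8×0.21×0.365 = 0.1380 m³/s
Panel 2-3: Δb = 9.3 m, d̄ = (0.25+0.82)/2 = 0.535, v̄ = (0.44+0.90)/2 = 0.67 → q = 9.3×0.535×0.67 = 3.334 m³/s
Panel 3-4: Δb = 1.6 m, d̄ = (0.82+0.71)/2 = 0.765, v̄ = (0.90+0.72)/2 = 0.81 → q = 1.6×0.765×0.81 = 0.9914 m³/s
Panel 4-5: Δb = 11.5 m, d̄ = (0.71+0.17)/2 = 0.44, v̄ = (0.72+0.54)/2 = 0.63 → q = 11.5×0.44×0.63 = 3.188 m³/s
Q = Σ q = 7.651 m³/s

7.65 m³/s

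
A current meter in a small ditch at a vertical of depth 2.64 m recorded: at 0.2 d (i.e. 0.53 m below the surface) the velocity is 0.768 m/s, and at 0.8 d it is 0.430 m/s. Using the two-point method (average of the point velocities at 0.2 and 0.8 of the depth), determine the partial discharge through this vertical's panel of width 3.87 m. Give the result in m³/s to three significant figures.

v̄ = (0.768 + 0.430) / 2 = 0.5990 m/s
q = v̄ × d × w = 0.5990 × 2.64 × 3.87 = 6.120 m³/s

6.12 m³/s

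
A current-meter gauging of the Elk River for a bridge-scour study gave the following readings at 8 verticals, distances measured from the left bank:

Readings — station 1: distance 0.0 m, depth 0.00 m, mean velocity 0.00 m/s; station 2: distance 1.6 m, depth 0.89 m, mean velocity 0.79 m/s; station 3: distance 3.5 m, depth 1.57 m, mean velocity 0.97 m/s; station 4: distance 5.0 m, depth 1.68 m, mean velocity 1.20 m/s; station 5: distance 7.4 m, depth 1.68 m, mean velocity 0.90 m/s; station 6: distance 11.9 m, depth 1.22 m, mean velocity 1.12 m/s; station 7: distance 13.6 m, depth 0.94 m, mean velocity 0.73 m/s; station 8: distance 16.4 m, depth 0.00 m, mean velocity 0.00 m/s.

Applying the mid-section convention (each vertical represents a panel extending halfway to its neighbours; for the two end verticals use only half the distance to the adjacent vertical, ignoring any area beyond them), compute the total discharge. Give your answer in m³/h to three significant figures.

67500 m³/h

w_2 = (3.5 − 0.0)/2 = 1.75 m; q_2 = 0.79 × 0.89 × 1.75 = 1.230 m³/s
w_3 = (5.0 − 1.6)/2 = 1.7 m; q_3 = 0.97 × 1.57 × 1.7 = 2.589 m³/s
w_4 = (7.4 − 3.5)/2 = 1.95 m; q_4 = 1.20 × 1.68 × 1.95 = 3.931 m³/s
w_5 = (11.9 − 5.0)/2 = 3.45 m; q_5 = 0.90 × 1.68 × 3.45 = 5.216 m³/s
w_6 = (13.6 − 7.4)/2 = 3.1 m; q_6 = 1.12 × 1.22 × 3.1 = 4.236 m³/s
w_7 = (16.4 − 11.9)/2 = 2.25 m; q_7 = 0.73 × 0.94 × 2.25 = 1.544 m³/s
Stations 1, 8 contribute zero (depth or velocity is 0).
Q = Σ qᵢ = 18.75 m³/s
= 18.75 × 3600 = 67490 m³/h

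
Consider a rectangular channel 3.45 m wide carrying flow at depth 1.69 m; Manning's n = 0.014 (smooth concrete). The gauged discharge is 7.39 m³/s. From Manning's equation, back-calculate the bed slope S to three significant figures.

A = b·y = 3.45 × 1.69 = 5.831 m²
P = b + 2y = 3.45 + 2×1.69 = 6.830 m
R = A/P = 5.831/6.830 = 0.8537 m
S = (Q·n / (1·A·R^(2/3)))² = (7.39×0.014 / (1×5.831×0.8999))² = 0.0003888

0.000389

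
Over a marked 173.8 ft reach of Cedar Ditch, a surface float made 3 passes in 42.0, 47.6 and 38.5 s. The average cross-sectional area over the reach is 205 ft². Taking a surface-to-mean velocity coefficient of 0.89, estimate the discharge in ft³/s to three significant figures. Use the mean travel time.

743 ft³/s

t̄ = (42.0 + 47.6 + 38.5) / 3 = 42.7 s
v_surface = L / t̄ = 173.8 / 42.7 = 4.070 ft/s
v_mean = 0.89 × 4.070 = 3.623 ft/s
Q = A × v_mean = 205 × 3.623 = 742.6 ft³/s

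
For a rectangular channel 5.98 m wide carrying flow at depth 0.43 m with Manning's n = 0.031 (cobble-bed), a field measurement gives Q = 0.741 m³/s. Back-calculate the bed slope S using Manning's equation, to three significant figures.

0.000294

A = b·y = 5.98 × 0.43 = 2.571 m²
P = b + 2y = 5.98 + 2×0.43 = 6.840 m
R = A/P = 2.571/6.840 = 0.3759 m
S = (Q·n / (1·A·R^(2/3)))² = (0.741×0.031 / (1×2.571×0.5209))² = 0.0002941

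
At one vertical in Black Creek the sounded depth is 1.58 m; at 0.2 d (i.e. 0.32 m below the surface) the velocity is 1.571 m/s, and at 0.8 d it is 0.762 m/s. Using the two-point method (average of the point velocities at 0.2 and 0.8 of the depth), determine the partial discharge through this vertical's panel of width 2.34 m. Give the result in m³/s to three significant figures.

v̄ = (1.571 + 0.762) / 2 = 1.167 m/s
q = v̄ × d × w = 1.167 × 1.58 × 2.34 = 4.313 m³/s

4.31 m³/s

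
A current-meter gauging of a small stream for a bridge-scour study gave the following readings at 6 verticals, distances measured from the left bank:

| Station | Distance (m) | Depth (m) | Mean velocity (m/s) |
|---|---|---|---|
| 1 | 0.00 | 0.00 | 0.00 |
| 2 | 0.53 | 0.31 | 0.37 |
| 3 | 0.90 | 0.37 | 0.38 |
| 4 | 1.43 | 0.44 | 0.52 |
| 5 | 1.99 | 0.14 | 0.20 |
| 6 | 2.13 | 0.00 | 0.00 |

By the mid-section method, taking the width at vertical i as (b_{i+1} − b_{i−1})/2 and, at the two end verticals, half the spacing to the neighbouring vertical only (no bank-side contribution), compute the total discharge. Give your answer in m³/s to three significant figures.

0.249 m³/s

w_2 = (0.90 − 0.00)/2 = 0.45 m; q_2 = 0.37 × 0.31 × 0.45 = 0.05162 m³/s
w_3 = (1.43 − 0.53)/2 = 0.45 m; q_3 = 0.38 × 0.37 × 0.45 = 0.06327 m³/s
w_4 = (1.99 − 0.90)/2 = 0.545 m; q_4 = 0.52 × 0.44 × 0.545 = 0.1247 m³/s
w_5 = (2.13 − 1.43)/2 = 0.35 m; q_5 = 0.20 × 0.14 × 0.35 = 0.009800 m³/s
Stations 1, 6 contribute zero (depth or velocity is 0).
Q = Σ qᵢ = 0.2494 m³/s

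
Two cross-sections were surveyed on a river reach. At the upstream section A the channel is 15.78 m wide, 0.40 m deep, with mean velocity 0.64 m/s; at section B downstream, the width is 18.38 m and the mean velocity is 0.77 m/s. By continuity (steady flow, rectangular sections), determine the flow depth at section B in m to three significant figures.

0.285 m

Q = A₁V₁ = (15.78×0.40) × 0.64 = 4.040 m³/s
d₂ = Q/(b₂ V₂) = 4.040/(18.38×0.77) = 0.2854 m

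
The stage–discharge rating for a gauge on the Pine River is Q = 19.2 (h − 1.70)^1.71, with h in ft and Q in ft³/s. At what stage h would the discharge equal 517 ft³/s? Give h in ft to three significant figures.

8.56 ft

h − h₀ = (Q/C)^(1/b) = (517/19.2)^(1/1.71) = 6.861 ft
h = 1.70 + 6.861 = 8.561 ft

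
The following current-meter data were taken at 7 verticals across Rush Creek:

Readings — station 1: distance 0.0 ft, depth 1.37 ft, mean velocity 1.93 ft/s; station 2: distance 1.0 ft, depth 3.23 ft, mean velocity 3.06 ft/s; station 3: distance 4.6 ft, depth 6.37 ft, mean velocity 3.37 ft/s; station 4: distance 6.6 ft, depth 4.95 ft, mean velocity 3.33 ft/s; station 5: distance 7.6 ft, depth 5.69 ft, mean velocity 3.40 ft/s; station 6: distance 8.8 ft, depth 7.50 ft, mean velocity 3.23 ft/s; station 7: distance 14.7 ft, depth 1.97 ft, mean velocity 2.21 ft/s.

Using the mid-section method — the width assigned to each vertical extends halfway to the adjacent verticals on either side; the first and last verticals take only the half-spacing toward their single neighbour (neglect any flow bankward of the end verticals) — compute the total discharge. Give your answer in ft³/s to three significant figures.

229 ft³/s

w_1 = (1.0 − 0.0)/2 = 0.5 ft; q_1 = 1.93 × 1.37 × 0.5 = 1.322 ft³/s
w_2 = (4.6 − 0.0)/2 = 2.3 ft; q_2 = 3.06 × 3.23 × 2.3 = 22.73 ft³/s
w_3 = (6.6 − 1.0)/2 = 2.8 ft; q_3 = 3.37 × 6.37 × 2.8 = 60.11 ft³/s
w_4 = (7.6 − 4.6)/2 = 1.5 ft; q_4 = 3.33 × 4.95 × 1.5 = 24.73 ft³/s
w_5 = (8.8 − 6.6)/2 = 1.1 ft; q_5 = 3.40 × 5.69 × 1.1 = 21.28 ft³/s
w_6 = (14.7 − 7.6)/2 = 3.55 ft; q_6 = 3.23 × 7.50 × 3.55 = 86.00 ft³/s
w_7 = (14.7 − 8.8)/2 = 2.95 ft; q_7 = 2.21 × 1.97 × 2.95 = 12.84 ft³/s
Q = Σ qᵢ = 229.0 ft³/s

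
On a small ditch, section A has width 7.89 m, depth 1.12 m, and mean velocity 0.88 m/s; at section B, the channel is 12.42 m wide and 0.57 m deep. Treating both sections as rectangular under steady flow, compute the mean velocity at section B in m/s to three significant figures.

1.10 m/s

Q = A₁V₁ = (7.89×1.12) × 0.88 = 7.776 m³/s
A₂ = 12.42 × 0.57 = 7.079 m²
V₂ = Q/A₂ = 7.776/7.079 = 1.098 m/s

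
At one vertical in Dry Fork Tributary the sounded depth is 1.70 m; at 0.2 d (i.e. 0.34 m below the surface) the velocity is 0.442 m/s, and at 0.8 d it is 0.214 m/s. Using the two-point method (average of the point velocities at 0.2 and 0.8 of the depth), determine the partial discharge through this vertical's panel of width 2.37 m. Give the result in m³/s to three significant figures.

v̄ = (0.442 + 0.214) / 2 = 0.3280 m/s
q = v̄ × d × w = 0.3280 × 1.70 × 2.37 = 1.322 m³/s

1.32 m³/s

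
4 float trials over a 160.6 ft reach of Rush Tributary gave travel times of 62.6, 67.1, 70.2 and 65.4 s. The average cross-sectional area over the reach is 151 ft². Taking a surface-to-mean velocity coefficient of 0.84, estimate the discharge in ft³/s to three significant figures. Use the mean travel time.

t̄ = (62.6 + 67.1 + 70.2 + 65.4) / 4 = 66.325 s
v_surface = L / t̄ = 160.6 / 66.325 = 2.421 ft/s
v_mean = 0.84 × 2.421 = 2.034 ft/s
Q = A × v_mean = 151 × 2.034 = 307.1 ft³/s

307 ft³/s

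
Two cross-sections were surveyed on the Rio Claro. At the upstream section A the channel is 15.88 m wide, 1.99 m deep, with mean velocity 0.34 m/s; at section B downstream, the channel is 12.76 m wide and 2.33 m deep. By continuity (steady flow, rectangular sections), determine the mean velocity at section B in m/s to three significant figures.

Q = A₁V₁ = (15.88×1.99) × 0.34 = 10.74 m³/s
A₂ = 12.76 × 2.33 = 29.73 m²
V₂ = Q/A₂ = 10.74/29.73 = 0.3614 m/s

0.361 m/s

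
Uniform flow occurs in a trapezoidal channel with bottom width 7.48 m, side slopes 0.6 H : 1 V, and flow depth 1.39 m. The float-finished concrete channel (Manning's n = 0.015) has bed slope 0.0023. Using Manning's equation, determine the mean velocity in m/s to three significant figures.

A = (b + z·y)·y = (7.48 + 0.6×1.39)×1.39 = 11.56 m²
P = b + 2y√(1+z²) = 7.48 + 2×1.39×√(1+0.6²) = 10.72 m
R = A/P = 11.56/10.72 = 1.078 m
Q = (1/n)·A·R^(2/3)·S^(1/2) = (1/0.015) × 11.56 × 1.078^(2/3) × 0.0023^(1/2) = 38.84 m³/s
V = Q/A = 38.84/11.56 = 3.361 m/s

3.36 m/s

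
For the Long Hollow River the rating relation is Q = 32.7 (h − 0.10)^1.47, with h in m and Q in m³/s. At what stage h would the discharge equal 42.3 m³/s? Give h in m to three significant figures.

1.29 m

h − h₀ = (Q/C)^(1/b) = (42.3/32.7)^(1/1.47) = 1.191 m
h = 0.10 + 1.191 = 1.291 m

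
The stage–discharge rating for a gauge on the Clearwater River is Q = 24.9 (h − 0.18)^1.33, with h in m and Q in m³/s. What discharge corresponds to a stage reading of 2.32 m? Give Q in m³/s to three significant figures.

Q = 24.9 × (2.32 − 0.18)^1.33 = 24.9 × 2.14^1.33 = 68.49 m³/s

68.5 m³/s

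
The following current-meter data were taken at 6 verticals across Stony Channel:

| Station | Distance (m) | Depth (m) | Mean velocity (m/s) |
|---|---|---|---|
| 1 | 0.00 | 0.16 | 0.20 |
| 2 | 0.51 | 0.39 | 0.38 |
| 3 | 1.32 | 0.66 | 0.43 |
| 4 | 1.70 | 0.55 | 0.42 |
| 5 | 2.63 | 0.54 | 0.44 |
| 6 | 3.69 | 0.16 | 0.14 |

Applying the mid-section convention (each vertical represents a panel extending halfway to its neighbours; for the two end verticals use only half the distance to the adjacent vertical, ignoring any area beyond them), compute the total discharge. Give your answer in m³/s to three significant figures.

0.674 m³/s

w_1 = (0.51 − 0.00)/2 = 0.255 m; q_1 = 0.20 × 0.16 × 0.255 = 0.008160 m³/s
w_2 = (1.32 − 0.00)/2 = 0.66 m; q_2 = 0.38 × 0.39 × 0.66 = 0.09781 m³/s
w_3 = (1.70 − 0.51)/2 = 0.595 m; q_3 = 0.43 × 0.66 × 0.595 = 0.1689 m³/s
w_4 = (2.63 − 1.32)/2 = 0.655 m; q_4 = 0.42 × 0.55 × 0.655 = 0.1513 m³/s
w_5 = (3.69 − 1.70)/2 = 0.995 m; q_5 = 0.44 × 0.54 × 0.995 = 0.2364 m³/s
w_6 = (3.69 − 2.63)/2 = 0.53 m; q_6 = 0.14 × 0.16 × 0.53 = 0.01187 m³/s
Q = Σ qᵢ = 0.6744 m³/s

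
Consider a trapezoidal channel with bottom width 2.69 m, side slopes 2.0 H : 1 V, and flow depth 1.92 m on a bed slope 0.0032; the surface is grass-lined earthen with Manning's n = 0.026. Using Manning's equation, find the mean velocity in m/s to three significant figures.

A = (b + z·y)·y = (2.69 + 2.0×1.92)×1.92 = 12.54 m²
P = b + 2y√(1+z²) = 2.69 + 2×1.92×√(1+2.0²) = 11.28 m
R = A/P = 12.54/11.28 = 1.112 m
Q = (1/n)·A·R^(2/3)·S^(1/2) = (1/0.026) × 12.54 × 1.112^(2/3) × 0.0032^(1/2) = 29.28 m³/s
V = Q/A = 29.28/12.54 = 2.335 m/s

2.34 m/s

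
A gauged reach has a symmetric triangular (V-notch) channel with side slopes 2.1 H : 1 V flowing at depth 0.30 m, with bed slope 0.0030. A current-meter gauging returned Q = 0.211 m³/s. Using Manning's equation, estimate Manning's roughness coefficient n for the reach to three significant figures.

A = z·y² = 2.1×0.30² = 0.1890 m²
P = 2y√(1+z²) = 2×0.30×√(1+2.1²) = 1.396 m
R = A/P = 0.1890/1.396 = 0.1354 m
n = (1/Q)·A·R^(2/3)·S^(1/2) = (1/0.211) × 0.1890 × 0.2637 × 0.05477 = 0.01294

0.0129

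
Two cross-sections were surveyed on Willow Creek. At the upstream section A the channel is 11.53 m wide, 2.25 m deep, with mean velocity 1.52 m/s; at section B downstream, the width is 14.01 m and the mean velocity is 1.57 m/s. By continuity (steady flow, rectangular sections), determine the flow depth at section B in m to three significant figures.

Q = A₁V₁ = (11.53×2.25) × 1.52 = 39.43 m³/s
d₂ = Q/(b₂ V₂) = 39.43/(14.01×1.57) = 1.793 m

1.79 m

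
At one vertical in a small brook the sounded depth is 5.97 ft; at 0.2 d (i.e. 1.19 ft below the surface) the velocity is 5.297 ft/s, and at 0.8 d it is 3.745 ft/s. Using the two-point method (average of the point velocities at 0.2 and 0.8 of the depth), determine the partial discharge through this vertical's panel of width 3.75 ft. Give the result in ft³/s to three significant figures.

101 ft³/s

v̄ = (5.297 + 3.745) / 2 = 4.521 ft/s
q = v̄ × d × w = 4.521 × 5.97 × 3.75 = 101.2 ft³/s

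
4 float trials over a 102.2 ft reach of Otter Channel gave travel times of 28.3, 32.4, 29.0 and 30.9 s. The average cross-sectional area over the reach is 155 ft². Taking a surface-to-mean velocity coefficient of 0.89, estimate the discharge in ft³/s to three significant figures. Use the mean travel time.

t̄ = (28.3 + 32.4 + 29.0 + 30.9) / 4 = 30.15 s
v_surface = L / t̄ = 102.2 / 30.15 = 3.390 ft/s
v_mean = 0.89 × 3.390 = 3.017 ft/s
Q = A × v_mean = 155 × 3.017 = 467.6 ft³/s

468 ft³/s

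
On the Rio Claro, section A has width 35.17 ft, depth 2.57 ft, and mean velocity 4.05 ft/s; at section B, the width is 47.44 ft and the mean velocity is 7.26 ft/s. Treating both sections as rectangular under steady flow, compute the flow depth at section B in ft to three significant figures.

1.06 ft

Q = A₁V₁ = (35.17×2.57) × 4.05 = 366.1 ft³/s
d₂ = Q/(b₂ V₂) = 366.1/(47.44×7.26) = 1.063 ft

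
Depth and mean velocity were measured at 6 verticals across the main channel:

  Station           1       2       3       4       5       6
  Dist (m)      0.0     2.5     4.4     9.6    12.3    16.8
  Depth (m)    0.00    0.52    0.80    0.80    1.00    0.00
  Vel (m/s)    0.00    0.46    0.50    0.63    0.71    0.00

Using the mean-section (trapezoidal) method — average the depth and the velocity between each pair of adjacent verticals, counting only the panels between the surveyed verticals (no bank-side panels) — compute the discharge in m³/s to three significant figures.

Panel 1-2: Δb = 2.5 m, d̄ = (0.00+0.52)/2 = 0.26, v̄ = (0.00+0.46)/2 = 0.23 → q = 2.5×0.26×0.23 = 0.1495 m³/s
Panel 2-3: Δb = 1.9 m, d̄ = (0.52+0.80)/2 = 0.66, v̄ = (0.46+0.50)/2 = 0.48 → q = 1.9×0.66×0.48 = 0.6019 m³/s
Panel 3-4: Δb = 5.2 m, d̄ = (0.80+0.80)/2 = 0.8, v̄ = (0.50+0.63)/2 = 0.565 → q = 5.2×0.8×0.565 = 2.350 m³/s
Panel 4-5: Δb = 2.7 m, d̄ = (0.80+1.00)/2 = 0.9, v̄ = (0.63+0.71)/2 = 0.67 → q = 2.7×0.9×0.67 = 1.628 m³/s
Panel 5-6: Δb = 4.5 m, d̄ = (1.00+0.00)/2 = 0.5, v̄ = (0.71+0.00)/2 = 0.355 → q = 4.5×0.5×0.355 = 0.7988 m³/s
Q = Σ q = 5.529 m³/s

5.53 m³/s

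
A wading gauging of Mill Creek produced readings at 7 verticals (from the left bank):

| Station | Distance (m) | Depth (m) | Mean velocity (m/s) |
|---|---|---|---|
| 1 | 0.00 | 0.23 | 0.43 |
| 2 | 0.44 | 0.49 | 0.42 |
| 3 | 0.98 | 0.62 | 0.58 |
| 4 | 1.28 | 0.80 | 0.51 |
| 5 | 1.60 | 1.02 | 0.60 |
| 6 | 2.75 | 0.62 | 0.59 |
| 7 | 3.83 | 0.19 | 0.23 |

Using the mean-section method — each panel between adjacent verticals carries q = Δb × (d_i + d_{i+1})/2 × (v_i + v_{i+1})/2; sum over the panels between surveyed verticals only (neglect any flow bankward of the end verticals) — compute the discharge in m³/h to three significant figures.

4450 m³/h

Panel 1-2: Δb = 0.44 m, d̄ = (0.23+0.49)/2 = 0.36, v̄ = (0.43+0.42)/2 = 0.425 → q = 0.44×0.36×0.425 = 0.06732 m³/s
Panel 2-3: Δb = 0.54 m, d̄ = (0.49+0.62)/2 = 0.555, v̄ = (0.42+0.58)/2 = 0.5 → q = 0.54×0.555×0.5 = 0.1499 m³/s
Panel 3-4: Δb = 0.3 m, d̄ = (0.62+0.80)/2 = 0.71, v̄ = (0.58+0.51)/2 = 0.545 → q = 0.3×0.71×0.545 = 0.1161 m³/s
Panel 4-5: Δb = 0.32 m, d̄ = (0.80+1.02)/2 = 0.91, v̄ = (0.51+0.60)/2 = 0.555 → q = 0.32×0.91×0.555 = 0.1616 m³/s
Panel 5-6: Δb = 1.15 m, d̄ = (1.02+0.62)/2 = 0.82, v̄ = (0.60+0.59)/2 = 0.595 → q = 1.15×0.82×0.595 = 0.5611 m³/s
Panel 6-7: Δb = 1.08 m, d̄ = (0.62+0.19)/2 = 0.405, v̄ = (0.59+0.23)/2 = 0.41 → q = 1.08×0.405×0.41 = 0.1793 m³/s
Q = Σ q = 1.235 m³/s
= 1.235 × 3600 = 4447 m³/h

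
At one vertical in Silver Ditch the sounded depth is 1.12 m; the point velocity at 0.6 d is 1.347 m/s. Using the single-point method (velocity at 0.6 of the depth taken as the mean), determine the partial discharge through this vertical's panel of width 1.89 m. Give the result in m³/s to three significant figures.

v̄ = v₀.₆ = 1.347 m/s
q = v̄ × d × w = 1.347 × 1.12 × 1.89 = 2.851 m³/s

2.85 m³/s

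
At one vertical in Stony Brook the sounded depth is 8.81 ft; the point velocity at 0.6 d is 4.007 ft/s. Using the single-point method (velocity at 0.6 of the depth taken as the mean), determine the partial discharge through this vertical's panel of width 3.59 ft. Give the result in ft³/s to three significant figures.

127 ft³/s

v̄ = v₀.₆ = 4.007 ft/s
q = v̄ × d × w = 4.007 × 8.81 × 3.59 = 126.7 ft³/s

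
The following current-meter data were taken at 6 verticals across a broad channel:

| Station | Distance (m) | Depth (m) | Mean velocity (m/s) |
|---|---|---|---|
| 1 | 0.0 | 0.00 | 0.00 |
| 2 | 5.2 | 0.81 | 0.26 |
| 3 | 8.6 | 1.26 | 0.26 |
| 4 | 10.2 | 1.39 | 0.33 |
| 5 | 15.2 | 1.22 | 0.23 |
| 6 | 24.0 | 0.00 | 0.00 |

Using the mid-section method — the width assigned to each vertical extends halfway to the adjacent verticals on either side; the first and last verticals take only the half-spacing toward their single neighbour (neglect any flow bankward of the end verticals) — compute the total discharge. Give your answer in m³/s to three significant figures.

5.17 m³/s

w_2 = (8.6 − 0.0)/2 = 4.3 m; q_2 = 0.26 × 0.81 × 4.3 = 0.9056 m³/s
w_3 = (10.2 − 5.2)/2 = 2.5 m; q_3 = 0.26 × 1.26 × 2.5 = 0.8190 m³/s
w_4 = (15.2 − 8.6)/2 = 3.3 m; q_4 = 0.33 × 1.39 × 3.3 = 1.514 m³/s
w_5 = (24.0 − 10.2)/2 = 6.9 m; q_5 = 0.23 × 1.22 × 6.9 = 1.936 m³/s
Stations 1, 6 contribute zero (depth or velocity is 0).
Q = Σ qᵢ = 5.174 m³/s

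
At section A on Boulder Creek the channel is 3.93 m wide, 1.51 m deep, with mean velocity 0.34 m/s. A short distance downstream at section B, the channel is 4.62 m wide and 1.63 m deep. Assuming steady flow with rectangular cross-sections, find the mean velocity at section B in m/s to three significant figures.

Q = A₁V₁ = (3.93×1.51) × 0.34 = 2.018 m³/s
A₂ = 4.62 × 1.63 = 7.531 m²
V₂ = Q/A₂ = 2.018/7.531 = 0.2679 m/s

0.268 m/s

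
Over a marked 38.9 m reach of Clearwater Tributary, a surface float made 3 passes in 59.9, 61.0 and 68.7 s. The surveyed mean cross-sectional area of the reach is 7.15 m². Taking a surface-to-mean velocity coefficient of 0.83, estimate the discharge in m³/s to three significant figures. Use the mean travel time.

t̄ = (59.9 + 61.0 + 68.7) / 3 = 63.2 s
v_surface = L / t̄ = 38.9 / 63.2 = 0.6155 m/s
v_mean = 0.83 × 0.6155 = 0.5109 m/s
Q = A × v_mean = 7.15 × 0.5109 = 3.653 m³/s

3.65 m³/s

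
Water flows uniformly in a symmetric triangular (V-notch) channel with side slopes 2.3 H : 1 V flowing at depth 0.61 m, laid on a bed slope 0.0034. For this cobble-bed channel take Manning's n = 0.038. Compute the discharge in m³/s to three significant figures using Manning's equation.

A = z·y² = 2.3×0.61² = 0.8558 m²
P = 2y√(1+z²) = 2×0.61×√(1+2.3²) = 3.060 m
R = A/P = 0.8558/3.060 = 0.2797 m
Q = (1/n)·A·R^(2/3)·S^(1/2) = (1/0.038) × 0.8558 × 0.2797^(2/3) × 0.0034^(1/2) = 0.5617 m³/s

0.562 m³/s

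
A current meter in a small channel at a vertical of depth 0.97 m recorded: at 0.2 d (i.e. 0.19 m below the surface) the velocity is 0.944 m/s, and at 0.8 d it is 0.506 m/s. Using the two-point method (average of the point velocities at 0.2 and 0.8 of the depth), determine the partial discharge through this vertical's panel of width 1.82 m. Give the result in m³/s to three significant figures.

v̄ = (0.944 + 0.506) / 2 = 0.7250 m/s
q = v̄ × d × w = 0.7250 × 0.97 × 1.82 = 1.280 m³/s

1.28 m³/s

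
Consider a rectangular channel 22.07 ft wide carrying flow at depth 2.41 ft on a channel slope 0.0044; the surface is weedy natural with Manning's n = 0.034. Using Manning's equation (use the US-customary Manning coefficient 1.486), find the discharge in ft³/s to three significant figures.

A = b·y = 22.07 × 2.41 = 53.19 ft²
P = b + 2y = 22.07 + 2×2.41 = 26.89 ft
R = A/P = 53.19/26.89 = 1.978 ft
Q = (1.486/n)·A·R^(2/3)·S^(1/2) = (1.486/0.034) × 53.19 × 1.978^(2/3) × 0.0044^(1/2) = 243.0 ft³/s

243 ft³/s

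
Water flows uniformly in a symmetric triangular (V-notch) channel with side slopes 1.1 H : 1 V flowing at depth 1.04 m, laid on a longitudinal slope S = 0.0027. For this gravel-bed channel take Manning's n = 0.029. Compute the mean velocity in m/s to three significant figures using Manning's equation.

0.948 m/s

A = z·y² = 1.1×1.04² = 1.190 m²
P = 2y√(1+z²) = 2×1.04×√(1+1.1²) = 3.092 m
R = A/P = 1.190/3.092 = 0.3848 m
Q = (1/n)·A·R^(2/3)·S^(1/2) = (1/0.029) × 1.190 × 0.3848^(2/3) × 0.0027^(1/2) = 1.128 m³/s
V = Q/A = 1.128/1.190 = 0.9479 m/s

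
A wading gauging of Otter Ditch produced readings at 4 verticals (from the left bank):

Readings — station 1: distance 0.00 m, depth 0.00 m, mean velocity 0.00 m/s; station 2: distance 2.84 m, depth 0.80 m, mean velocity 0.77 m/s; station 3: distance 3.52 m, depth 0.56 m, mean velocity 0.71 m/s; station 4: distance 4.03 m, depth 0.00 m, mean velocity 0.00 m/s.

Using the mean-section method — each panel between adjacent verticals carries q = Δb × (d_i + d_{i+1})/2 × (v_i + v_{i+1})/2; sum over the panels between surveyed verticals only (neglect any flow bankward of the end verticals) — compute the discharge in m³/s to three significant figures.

0.830 m³/s

Panel 1-2: Δb = 2.84 m, d̄ = (0.00+0.80)/2 = 0.4, v̄ = (0.00+0.77)/2 = 0.385 → q = 2.84×0.4×0.385 = 0.4374 m³/s
Panel 2-3: Δb = 0.68 m, d̄ = (0.80+0.56)/2 = 0.68, v̄ = (0.77+0.71)/2 = 0.74 → q = 0.68×0.68×0.74 = 0.3422 m³/s
Panel 3-4: Δb = 0.51 m, d̄ = (0.56+0.00)/2 = 0.28, v̄ = (0.71+0.00)/2 = 0.355 → q = 0.51×0.28×0.355 = 0.05069 m³/s
Q = Σ q = 0.8302 m³/s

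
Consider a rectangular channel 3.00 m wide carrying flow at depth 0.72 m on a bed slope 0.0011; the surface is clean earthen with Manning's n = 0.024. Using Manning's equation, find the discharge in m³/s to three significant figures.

1.85 m³/s

A = b·y = 3.00 × 0.72 = 2.160 m²
P = b + 2y = 3.00 + 2×0.72 = 4.440 m
R = A/P = 2.160/4.440 = 0.4865 m
Q = (1/n)·A·R^(2/3)·S^(1/2) = (1/0.024) × 2.160 × 0.4865^(2/3) × 0.0011^(1/2) = 1.846 m³/s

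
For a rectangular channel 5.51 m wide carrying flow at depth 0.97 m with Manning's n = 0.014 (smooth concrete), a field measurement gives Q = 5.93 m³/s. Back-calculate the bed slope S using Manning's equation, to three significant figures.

A = b·y = 5.51 × 0.97 = 5.345 m²
P = b + 2y = 5.51 + 2×0.97 = 7.450 m
R = A/P = 5.345/7.450 = 0.7174 m
S = (Q·n / (1·A·R^(2/3)))² = (5.93×0.014 / (1×5.345×0.8014))² = 0.0003757

0.000376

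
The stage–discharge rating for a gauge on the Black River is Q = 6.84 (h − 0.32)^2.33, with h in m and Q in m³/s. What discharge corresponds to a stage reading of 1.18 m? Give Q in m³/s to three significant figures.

4.81 m³/s

Q = 6.84 × (1.18 − 0.32)^2.33 = 6.84 × 0.86^2.33 = 4.813 m³/s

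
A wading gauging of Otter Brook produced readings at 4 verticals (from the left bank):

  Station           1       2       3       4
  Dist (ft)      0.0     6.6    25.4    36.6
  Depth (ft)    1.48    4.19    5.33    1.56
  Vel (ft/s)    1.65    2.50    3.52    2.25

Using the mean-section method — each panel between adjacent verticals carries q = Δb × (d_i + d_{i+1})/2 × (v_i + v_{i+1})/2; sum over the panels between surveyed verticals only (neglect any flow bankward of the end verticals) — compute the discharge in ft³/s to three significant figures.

419 ft³/s

Panel 1-2: Δb = 6.6 ft, d̄ = (1.48+4.19)/2 = 2.835, v̄ = (1.65+2.50)/2 = 2.075 → q = 6.6×2.835×2.075 = 38.83 ft³/s
Panel 2-3: Δb = 18.8 ft, d̄ = (4.19+5.33)/2 = 4.76, v̄ = (2.50+3.52)/2 = 3.01 → q = 18.8×4.76×3.01 = 269.4 ft³/s
Panel 3-4: Δb = 11.2 ft, d̄ = (5.33+1.56)/2 = 3.445, v̄ = (3.52+2.25)/2 = 2.885 → q = 11.2×3.445×2.885 = 111.3 ft³/s
Q = Σ q = 419.5 ft³/s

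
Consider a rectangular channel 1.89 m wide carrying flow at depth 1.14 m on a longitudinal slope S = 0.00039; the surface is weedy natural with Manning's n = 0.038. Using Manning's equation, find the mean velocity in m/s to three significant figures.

A = b·y = 1.89 × 1.14 = 2.155 m²
P = b + 2y = 1.89 + 2×1.14 = 4.170 m
R = A/P = 2.155/4.170 = 0.5167 m
Q = (1/n)·A·R^(2/3)·S^(1/2) = (1/0.038) × 2.155 × 0.5167^(2/3) × 0.00039^(1/2) = 0.7210 m³/s
V = Q/A = 0.7210/2.155 = 0.3346 m/s

0.335 m/s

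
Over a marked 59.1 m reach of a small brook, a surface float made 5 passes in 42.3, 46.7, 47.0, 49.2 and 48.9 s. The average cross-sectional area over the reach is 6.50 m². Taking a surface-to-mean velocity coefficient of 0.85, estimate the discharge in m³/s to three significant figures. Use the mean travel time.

t̄ = (42.3 + 46.7 + 47.0 + 49.2 + 48.9) / 5 = 46.82 s
v_surface = L / t̄ = 59.1 / 46.82 = 1.262 m/s
v_mean = 0.85 × 1.262 = 1.073 m/s
Q = A × v_mean = 6.50 × 1.073 = 6.974 m³/s

6.97 m³/s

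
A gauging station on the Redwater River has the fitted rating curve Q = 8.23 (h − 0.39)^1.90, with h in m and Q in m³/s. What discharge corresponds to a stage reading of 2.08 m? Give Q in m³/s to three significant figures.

22.3 m³/s

Q = 8.23 × (2.08 − 0.39)^1.90 = 8.23 × 1.69^1.90 = 22.30 m³/s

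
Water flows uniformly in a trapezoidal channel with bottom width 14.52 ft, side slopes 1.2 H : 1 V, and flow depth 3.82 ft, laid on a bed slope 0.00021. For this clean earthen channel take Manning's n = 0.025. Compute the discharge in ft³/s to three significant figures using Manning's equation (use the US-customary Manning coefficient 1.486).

A = (b + z·y)·y = (14.52 + 1.2×3.82)×3.82 = 72.98 ft²
P = b + 2y√(1+z²) = 14.52 + 2×3.82×√(1+1.2²) = 26.45 ft
R = A/P = 72.98/26.45 = 2.759 ft
Q = (1.486/n)·A·R^(2/3)·S^(1/2) = (1.486/0.025) × 72.98 × 2.759^(2/3) × 0.00021^(1/2) = 123.6 ft³/s

124 ft³/s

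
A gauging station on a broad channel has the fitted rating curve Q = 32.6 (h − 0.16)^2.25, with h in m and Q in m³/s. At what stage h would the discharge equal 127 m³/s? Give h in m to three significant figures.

h − h₀ = (Q/C)^(1/b) = (127/32.6)^(1/2.25) = 1.830 m
h = 0.16 + 1.830 = 1.990 m

1.99 m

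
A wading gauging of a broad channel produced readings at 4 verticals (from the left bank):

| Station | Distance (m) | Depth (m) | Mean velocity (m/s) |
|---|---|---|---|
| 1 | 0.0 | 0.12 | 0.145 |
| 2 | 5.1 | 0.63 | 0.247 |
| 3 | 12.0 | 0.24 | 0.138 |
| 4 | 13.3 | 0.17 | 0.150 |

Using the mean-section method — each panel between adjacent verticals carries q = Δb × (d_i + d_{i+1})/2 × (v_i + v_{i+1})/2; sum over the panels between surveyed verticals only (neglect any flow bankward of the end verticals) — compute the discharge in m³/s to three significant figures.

0.991 m³/s

Panel 1-2: Δb = 5.1 m, d̄ = (0.12+0.63)/2 = 0.375, v̄ = (0.145+0.247)/2 = 0.196 → q = 5.1×0.375×0.196 = 0.3749 m³/s
Panel 2-3: Δb = 6.9 m, d̄ = (0.63+0.24)/2 = 0.435, v̄ = (0.247+0.138)/2 = 0.1925 → q = 6.9×0.435×0.1925 = 0.5778 m³/s
Panel 3-4: Δb = 1.3 m, d̄ = (0.24+0.17)/2 = 0.205, v̄ = (0.138+0.150)/2 = 0.144 → q = 1.3×0.205×0.144 = 0.03838 m³/s
Q = Σ q = 0.9910 m³/s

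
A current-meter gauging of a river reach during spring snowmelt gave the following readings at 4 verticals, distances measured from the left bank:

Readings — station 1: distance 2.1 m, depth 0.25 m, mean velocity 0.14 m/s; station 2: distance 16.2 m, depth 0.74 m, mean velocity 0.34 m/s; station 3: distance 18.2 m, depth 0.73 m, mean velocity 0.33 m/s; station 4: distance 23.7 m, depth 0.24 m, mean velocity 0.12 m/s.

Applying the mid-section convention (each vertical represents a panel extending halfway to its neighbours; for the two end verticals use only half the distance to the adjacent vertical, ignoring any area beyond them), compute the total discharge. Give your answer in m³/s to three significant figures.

w_1 = (16.2 − 2.1)/2 = 7.05 m; q_1 = 0.14 × 0.25 × 7.05 = 0.2468 m³/s
w_2 = (18.2 − 2.1)/2 = 8.05 m; q_2 = 0.34 × 0.74 × 8.05 = 2.025 m³/s
w_3 = (23.7 − 16.2)/2 = 3.75 m; q_3 = 0.33 × 0.73 × 3.75 = 0.9034 m³/s
w_4 = (23.7 − 18.2)/2 = 2.75 m; q_4 = 0.12 × 0.24 × 2.75 = 0.07920 m³/s
Q = Σ qᵢ = 3.255 m³/s

3.25 m³/s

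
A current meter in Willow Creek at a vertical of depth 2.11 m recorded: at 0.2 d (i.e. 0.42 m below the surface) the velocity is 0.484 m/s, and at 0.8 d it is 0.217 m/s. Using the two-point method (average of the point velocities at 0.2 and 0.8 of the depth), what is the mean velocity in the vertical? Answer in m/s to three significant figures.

0.351 m/s

v̄ = (0.484 + 0.217) / 2 = 0.3505 m/s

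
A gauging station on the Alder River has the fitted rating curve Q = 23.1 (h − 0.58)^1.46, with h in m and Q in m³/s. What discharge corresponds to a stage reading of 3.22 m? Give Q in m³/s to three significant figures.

95.3 m³/s

Q = 23.1 × (3.22 − 0.58)^1.46 = 23.1 × 2.64^1.46 = 95.31 m³/s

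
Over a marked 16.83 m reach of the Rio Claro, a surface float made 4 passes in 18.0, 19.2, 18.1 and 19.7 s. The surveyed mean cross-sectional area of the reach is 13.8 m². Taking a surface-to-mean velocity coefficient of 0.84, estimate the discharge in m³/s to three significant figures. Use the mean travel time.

10.4 m³/s

t̄ = (18.0 + 19.2 + 18.1 + 19.7) / 4 = 18.75 s
v_surface = L / t̄ = 16.83 / 18.75 = 0.8976 m/s
v_mean = 0.84 × 0.8976 = 0.7540 m/s
Q = A × v_mean = 13.8 × 0.7540 = 10.40 m³/s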